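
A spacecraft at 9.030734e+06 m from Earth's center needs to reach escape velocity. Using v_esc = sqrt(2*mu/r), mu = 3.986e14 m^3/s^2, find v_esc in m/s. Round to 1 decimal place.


Step 1: 2*mu/r = 2 * 3.986e14 / 9.030734e+06 = 88276323.94
Step 2: v_esc = sqrt(88276323.94) = 9395.5 m/s

9395.5


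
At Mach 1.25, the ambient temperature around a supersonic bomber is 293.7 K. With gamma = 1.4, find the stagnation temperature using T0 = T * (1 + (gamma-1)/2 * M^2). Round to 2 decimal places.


Step 1: (gamma-1)/2 = 0.2
Step 2: M^2 = 1.5625
Step 3: 1 + 0.2 * 1.5625 = 1.3125
Step 4: T0 = 293.7 * 1.3125 = 385.48 K

385.48


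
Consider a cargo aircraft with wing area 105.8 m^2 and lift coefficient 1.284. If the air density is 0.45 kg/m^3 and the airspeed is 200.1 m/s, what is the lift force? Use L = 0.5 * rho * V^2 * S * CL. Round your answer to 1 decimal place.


Step 1: Calculate dynamic pressure q = 0.5 * 0.45 * 200.1^2 = 0.5 * 0.45 * 40040.01 = 9009.0022 Pa
Step 2: Multiply by wing area and lift coefficient: L = 9009.0022 * 105.8 * 1.284
Step 3: L = 953152.438 * 1.284 = 1223847.7 N

1223847.7


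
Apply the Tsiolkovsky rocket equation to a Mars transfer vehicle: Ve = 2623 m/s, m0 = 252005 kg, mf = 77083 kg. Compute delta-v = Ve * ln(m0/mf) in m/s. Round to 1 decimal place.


Step 1: Mass ratio m0/mf = 252005 / 77083 = 3.269268
Step 2: ln(3.269268) = 1.184566
Step 3: delta-v = 2623 * 1.184566 = 3107.1 m/s

3107.1


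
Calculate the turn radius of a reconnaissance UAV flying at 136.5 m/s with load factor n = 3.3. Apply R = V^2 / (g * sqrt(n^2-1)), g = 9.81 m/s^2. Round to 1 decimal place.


Step 1: V^2 = 136.5^2 = 18632.25
Step 2: n^2 - 1 = 3.3^2 - 1 = 9.89
Step 3: sqrt(9.89) = 3.144837
Step 4: R = 18632.25 / (9.81 * 3.144837) = 603.9 m

603.9


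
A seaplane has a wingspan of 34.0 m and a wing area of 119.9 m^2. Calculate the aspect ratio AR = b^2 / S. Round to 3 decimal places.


Step 1: b^2 = 34.0^2 = 1156.0
Step 2: AR = 1156.0 / 119.9 = 9.641

9.641


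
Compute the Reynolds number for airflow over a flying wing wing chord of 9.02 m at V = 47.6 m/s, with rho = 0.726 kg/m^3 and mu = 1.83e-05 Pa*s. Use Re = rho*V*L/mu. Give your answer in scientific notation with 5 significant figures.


Step 1: Numerator = rho * V * L = 0.726 * 47.6 * 9.02 = 311.709552
Step 2: Re = 311.709552 / 1.83e-05
Step 3: Re = 1.7033e+07

1.7033e+07


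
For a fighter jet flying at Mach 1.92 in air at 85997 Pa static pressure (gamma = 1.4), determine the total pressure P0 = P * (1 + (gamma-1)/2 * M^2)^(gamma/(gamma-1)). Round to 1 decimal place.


Step 1: (gamma-1)/2 * M^2 = 0.2 * 3.6864 = 0.73728
Step 2: 1 + 0.73728 = 1.73728
Step 3: Exponent gamma/(gamma-1) = 3.5
Step 4: P0 = 85997 * 1.73728^3.5 = 594330.0 Pa

594330.0


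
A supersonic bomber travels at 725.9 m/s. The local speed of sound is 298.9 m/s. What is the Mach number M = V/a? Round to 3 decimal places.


Step 1: M = V / a = 725.9 / 298.9
Step 2: M = 2.429

2.429


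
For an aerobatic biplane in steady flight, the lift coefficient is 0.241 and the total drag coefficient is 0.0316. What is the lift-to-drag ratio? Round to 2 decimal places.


Step 1: L/D = CL / CD = 0.241 / 0.0316
Step 2: L/D = 7.63

7.63


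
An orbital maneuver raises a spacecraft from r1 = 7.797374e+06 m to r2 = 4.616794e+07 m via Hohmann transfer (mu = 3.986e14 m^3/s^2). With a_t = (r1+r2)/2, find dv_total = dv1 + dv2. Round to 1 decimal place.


Step 1: Transfer semi-major axis a_t = (7.797374e+06 + 4.616794e+07) / 2 = 2.698266e+07 m
Step 2: v1 (circular at r1) = sqrt(mu/r1) = 7149.81 m/s
Step 3: v_t1 = sqrt(mu*(2/r1 - 1/a_t)) = 9352.38 m/s
Step 4: dv1 = |9352.38 - 7149.81| = 2202.58 m/s
Step 5: v2 (circular at r2) = 2938.32 m/s, v_t2 = 1579.54 m/s
Step 6: dv2 = |2938.32 - 1579.54| = 1358.78 m/s
Step 7: Total delta-v = 2202.58 + 1358.78 = 3561.4 m/s

3561.4


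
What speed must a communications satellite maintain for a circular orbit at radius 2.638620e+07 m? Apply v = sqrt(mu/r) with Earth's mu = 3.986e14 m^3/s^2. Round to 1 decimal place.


Step 1: mu / r = 3.986e14 / 2.638620e+07 = 15106381.366
Step 2: v = sqrt(15106381.366) = 3886.7 m/s

3886.7


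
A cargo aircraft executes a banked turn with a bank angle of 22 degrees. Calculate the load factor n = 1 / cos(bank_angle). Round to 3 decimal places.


Step 1: Convert 22 degrees to radians = 0.383972
Step 2: cos(22 deg) = 0.927184
Step 3: n = 1 / 0.927184 = 1.079

1.079


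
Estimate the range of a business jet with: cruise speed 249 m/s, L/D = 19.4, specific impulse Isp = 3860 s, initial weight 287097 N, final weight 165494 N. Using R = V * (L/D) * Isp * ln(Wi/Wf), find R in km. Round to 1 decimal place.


Step 1: Coefficient = V * (L/D) * Isp = 249 * 19.4 * 3860 = 18646116.0 m
Step 2: Wi/Wf = 287097 / 165494 = 1.734788
Step 3: ln(1.734788) = 0.550885
Step 4: R = 18646116.0 * 0.550885 = 10271869.3 m = 10271.9 km

10271.9


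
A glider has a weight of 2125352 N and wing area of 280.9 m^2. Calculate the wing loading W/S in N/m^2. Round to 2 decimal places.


Step 1: Wing loading = W / S = 2125352 / 280.9
Step 2: Wing loading = 7566.22 N/m^2

7566.22


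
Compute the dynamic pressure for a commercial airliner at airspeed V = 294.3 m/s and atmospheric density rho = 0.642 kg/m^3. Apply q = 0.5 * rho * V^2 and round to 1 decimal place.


Step 1: V^2 = 294.3^2 = 86612.49
Step 2: q = 0.5 * 0.642 * 86612.49
Step 3: q = 27802.6 Pa

27802.6


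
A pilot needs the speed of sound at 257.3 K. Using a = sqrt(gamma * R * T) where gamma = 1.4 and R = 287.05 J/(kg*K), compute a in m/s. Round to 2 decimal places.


Step 1: gamma * R * T = 1.4 * 287.05 * 257.3 = 103401.151
Step 2: a = sqrt(103401.151) = 321.56 m/s

321.56


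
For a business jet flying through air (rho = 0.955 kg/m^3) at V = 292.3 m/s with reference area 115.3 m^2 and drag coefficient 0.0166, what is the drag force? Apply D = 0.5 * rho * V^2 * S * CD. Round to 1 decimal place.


Step 1: Dynamic pressure q = 0.5 * 0.955 * 292.3^2 = 40797.261 Pa
Step 2: Drag D = q * S * CD = 40797.261 * 115.3 * 0.0166
Step 3: D = 78085.1 N

78085.1


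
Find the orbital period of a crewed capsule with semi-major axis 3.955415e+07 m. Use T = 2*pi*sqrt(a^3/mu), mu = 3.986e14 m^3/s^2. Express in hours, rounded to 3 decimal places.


Step 1: a^3 / mu = 6.188369e+22 / 3.986e14 = 1.552526e+08
Step 2: sqrt(1.552526e+08) = 12460.04 s
Step 3: T = 2*pi * 12460.04 = 78288.74 s
Step 4: T in hours = 78288.74 / 3600 = 21.747 hours

21.747


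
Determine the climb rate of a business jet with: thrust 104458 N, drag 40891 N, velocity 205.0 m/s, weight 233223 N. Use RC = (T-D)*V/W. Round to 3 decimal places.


Step 1: Excess thrust = T - D = 104458 - 40891 = 63567 N
Step 2: Excess power = 63567 * 205.0 = 13031235.0 W
Step 3: RC = 13031235.0 / 233223 = 55.875 m/s

55.875


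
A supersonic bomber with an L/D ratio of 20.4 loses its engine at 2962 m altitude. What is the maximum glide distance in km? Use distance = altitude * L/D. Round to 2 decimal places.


Step 1: Glide distance = altitude * L/D = 2962 * 20.4 = 60424.8 m
Step 2: Convert to km: 60424.8 / 1000 = 60.42 km

60.42


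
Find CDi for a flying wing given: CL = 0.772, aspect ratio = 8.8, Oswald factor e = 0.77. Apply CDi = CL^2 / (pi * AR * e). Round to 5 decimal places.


Step 1: CL^2 = 0.772^2 = 0.595984
Step 2: pi * AR * e = 3.14159 * 8.8 * 0.77 = 21.287432
Step 3: CDi = 0.595984 / 21.287432 = 0.02800

0.02800


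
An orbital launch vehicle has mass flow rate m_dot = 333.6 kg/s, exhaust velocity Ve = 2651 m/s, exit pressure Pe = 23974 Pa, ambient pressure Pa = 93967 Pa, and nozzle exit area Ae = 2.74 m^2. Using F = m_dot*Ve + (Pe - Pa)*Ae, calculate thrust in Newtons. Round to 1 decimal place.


Step 1: Momentum thrust = m_dot * Ve = 333.6 * 2651 = 884373.6 N
Step 2: Pressure thrust = (Pe - Pa) * Ae = (23974 - 93967) * 2.74 = -191780.82 N
Step 3: Total thrust F = 884373.6 + -191780.82 = 692592.8 N

692592.8


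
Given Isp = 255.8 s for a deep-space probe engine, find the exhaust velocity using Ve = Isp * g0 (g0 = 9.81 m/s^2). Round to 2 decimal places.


Step 1: Ve = Isp * g0 = 255.8 * 9.81
Step 2: Ve = 2509.40 m/s

2509.40


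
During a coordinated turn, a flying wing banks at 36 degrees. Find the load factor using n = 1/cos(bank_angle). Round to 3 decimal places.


Step 1: Convert 36 degrees to radians = 0.628319
Step 2: cos(36 deg) = 0.809017
Step 3: n = 1 / 0.809017 = 1.236

1.236


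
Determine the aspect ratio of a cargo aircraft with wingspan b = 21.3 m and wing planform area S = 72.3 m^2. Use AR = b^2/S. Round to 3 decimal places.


Step 1: b^2 = 21.3^2 = 453.69
Step 2: AR = 453.69 / 72.3 = 6.275

6.275


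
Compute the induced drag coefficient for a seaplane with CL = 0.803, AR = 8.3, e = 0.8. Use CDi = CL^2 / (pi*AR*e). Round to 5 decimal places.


Step 1: CL^2 = 0.803^2 = 0.644809
Step 2: pi * AR * e = 3.14159 * 8.3 * 0.8 = 20.860175
Step 3: CDi = 0.644809 / 20.860175 = 0.03091

0.03091


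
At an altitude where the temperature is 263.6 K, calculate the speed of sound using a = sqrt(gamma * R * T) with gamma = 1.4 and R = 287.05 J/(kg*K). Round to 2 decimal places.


Step 1: gamma * R * T = 1.4 * 287.05 * 263.6 = 105932.932
Step 2: a = sqrt(105932.932) = 325.47 m/s

325.47


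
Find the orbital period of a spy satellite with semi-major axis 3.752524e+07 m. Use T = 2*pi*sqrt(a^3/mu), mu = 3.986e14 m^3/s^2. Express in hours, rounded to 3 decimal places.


Step 1: a^3 / mu = 5.284093e+22 / 3.986e14 = 1.325663e+08
Step 2: sqrt(1.325663e+08) = 11513.744 s
Step 3: T = 2*pi * 11513.744 = 72342.99 s
Step 4: T in hours = 72342.99 / 3600 = 20.095 hours

20.095


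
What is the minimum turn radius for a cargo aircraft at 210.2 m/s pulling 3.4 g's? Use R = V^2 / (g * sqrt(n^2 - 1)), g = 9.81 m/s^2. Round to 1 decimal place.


Step 1: V^2 = 210.2^2 = 44184.04
Step 2: n^2 - 1 = 3.4^2 - 1 = 10.56
Step 3: sqrt(10.56) = 3.249615
Step 4: R = 44184.04 / (9.81 * 3.249615) = 1386.0 m

1386.0


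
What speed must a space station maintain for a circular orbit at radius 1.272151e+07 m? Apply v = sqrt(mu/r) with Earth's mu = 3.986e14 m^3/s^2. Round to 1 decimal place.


Step 1: mu / r = 3.986e14 / 1.272151e+07 = 31332758.454
Step 2: v = sqrt(31332758.454) = 5597.6 m/s

5597.6


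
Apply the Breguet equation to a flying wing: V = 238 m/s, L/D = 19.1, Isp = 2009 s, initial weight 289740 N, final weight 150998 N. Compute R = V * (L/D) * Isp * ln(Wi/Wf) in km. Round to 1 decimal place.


Step 1: Coefficient = V * (L/D) * Isp = 238 * 19.1 * 2009 = 9132512.2 m
Step 2: Wi/Wf = 289740 / 150998 = 1.918833
Step 3: ln(1.918833) = 0.651717
Step 4: R = 9132512.2 * 0.651717 = 5951816.9 m = 5951.8 km

5951.8


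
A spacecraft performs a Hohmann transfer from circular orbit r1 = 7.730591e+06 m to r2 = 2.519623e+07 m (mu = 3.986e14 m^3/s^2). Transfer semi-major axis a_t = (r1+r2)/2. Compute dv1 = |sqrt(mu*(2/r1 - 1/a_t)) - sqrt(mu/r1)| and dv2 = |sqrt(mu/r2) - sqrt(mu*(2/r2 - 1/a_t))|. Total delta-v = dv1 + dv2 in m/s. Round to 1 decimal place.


Step 1: Transfer semi-major axis a_t = (7.730591e+06 + 2.519623e+07) / 2 = 1.646341e+07 m
Step 2: v1 (circular at r1) = sqrt(mu/r1) = 7180.63 m/s
Step 3: v_t1 = sqrt(mu*(2/r1 - 1/a_t)) = 8883.22 m/s
Step 4: dv1 = |8883.22 - 7180.63| = 1702.59 m/s
Step 5: v2 (circular at r2) = 3977.41 m/s, v_t2 = 2725.51 m/s
Step 6: dv2 = |3977.41 - 2725.51| = 1251.91 m/s
Step 7: Total delta-v = 1702.59 + 1251.91 = 2954.5 m/s

2954.5


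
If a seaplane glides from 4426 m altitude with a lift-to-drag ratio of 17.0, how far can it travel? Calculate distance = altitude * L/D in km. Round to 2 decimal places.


Step 1: Glide distance = altitude * L/D = 4426 * 17.0 = 75242.0 m
Step 2: Convert to km: 75242.0 / 1000 = 75.24 km

75.24


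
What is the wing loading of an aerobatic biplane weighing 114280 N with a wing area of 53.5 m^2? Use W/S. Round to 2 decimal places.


Step 1: Wing loading = W / S = 114280 / 53.5
Step 2: Wing loading = 2136.07 N/m^2

2136.07


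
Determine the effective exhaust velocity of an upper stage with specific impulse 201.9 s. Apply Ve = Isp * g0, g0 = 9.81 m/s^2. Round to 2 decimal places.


Step 1: Ve = Isp * g0 = 201.9 * 9.81
Step 2: Ve = 1980.64 m/s

1980.64


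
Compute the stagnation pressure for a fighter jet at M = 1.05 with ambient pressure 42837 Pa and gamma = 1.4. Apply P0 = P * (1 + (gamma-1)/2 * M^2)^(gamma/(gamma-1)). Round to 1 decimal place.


Step 1: (gamma-1)/2 * M^2 = 0.2 * 1.1025 = 0.2205
Step 2: 1 + 0.2205 = 1.2205
Step 3: Exponent gamma/(gamma-1) = 3.5
Step 4: P0 = 42837 * 1.2205^3.5 = 86040.2 Pa

86040.2


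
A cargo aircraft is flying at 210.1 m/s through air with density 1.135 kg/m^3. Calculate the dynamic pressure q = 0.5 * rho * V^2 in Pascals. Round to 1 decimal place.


Step 1: V^2 = 210.1^2 = 44142.01
Step 2: q = 0.5 * 1.135 * 44142.01
Step 3: q = 25050.6 Pa

25050.6


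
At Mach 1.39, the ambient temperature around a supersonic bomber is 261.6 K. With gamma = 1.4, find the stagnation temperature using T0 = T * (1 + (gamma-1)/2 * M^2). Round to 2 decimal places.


Step 1: (gamma-1)/2 = 0.2
Step 2: M^2 = 1.9321
Step 3: 1 + 0.2 * 1.9321 = 1.38642
Step 4: T0 = 261.6 * 1.38642 = 362.69 K

362.69


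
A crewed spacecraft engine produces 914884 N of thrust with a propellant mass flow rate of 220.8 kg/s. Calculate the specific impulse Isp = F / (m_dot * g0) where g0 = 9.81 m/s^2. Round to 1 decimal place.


Step 1: m_dot * g0 = 220.8 * 9.81 = 2166.05
Step 2: Isp = 914884 / 2166.05 = 422.4 s

422.4


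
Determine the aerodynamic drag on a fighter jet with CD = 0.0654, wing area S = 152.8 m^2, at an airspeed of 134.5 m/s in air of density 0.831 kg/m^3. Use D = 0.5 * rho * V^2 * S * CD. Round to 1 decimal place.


Step 1: Dynamic pressure q = 0.5 * 0.831 * 134.5^2 = 7516.4989 Pa
Step 2: Drag D = q * S * CD = 7516.4989 * 152.8 * 0.0654
Step 3: D = 75113.3 N

75113.3


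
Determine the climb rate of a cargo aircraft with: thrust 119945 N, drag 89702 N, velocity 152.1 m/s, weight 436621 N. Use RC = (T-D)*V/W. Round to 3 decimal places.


Step 1: Excess thrust = T - D = 119945 - 89702 = 30243 N
Step 2: Excess power = 30243 * 152.1 = 4599960.3 W
Step 3: RC = 4599960.3 / 436621 = 10.535 m/s

10.535


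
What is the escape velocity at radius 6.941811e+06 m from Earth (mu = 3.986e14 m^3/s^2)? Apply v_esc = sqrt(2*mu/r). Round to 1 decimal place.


Step 1: 2*mu/r = 2 * 3.986e14 / 6.941811e+06 = 114840349.2979
Step 2: v_esc = sqrt(114840349.2979) = 10716.4 m/s

10716.4


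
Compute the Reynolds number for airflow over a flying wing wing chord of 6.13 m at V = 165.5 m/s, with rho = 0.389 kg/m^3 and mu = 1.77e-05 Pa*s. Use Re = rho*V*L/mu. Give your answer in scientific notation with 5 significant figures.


Step 1: Numerator = rho * V * L = 0.389 * 165.5 * 6.13 = 394.646335
Step 2: Re = 394.646335 / 1.77e-05
Step 3: Re = 2.2296e+07

2.2296e+07


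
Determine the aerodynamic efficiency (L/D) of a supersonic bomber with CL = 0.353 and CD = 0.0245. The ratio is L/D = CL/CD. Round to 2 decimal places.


Step 1: L/D = CL / CD = 0.353 / 0.0245
Step 2: L/D = 14.41

14.41


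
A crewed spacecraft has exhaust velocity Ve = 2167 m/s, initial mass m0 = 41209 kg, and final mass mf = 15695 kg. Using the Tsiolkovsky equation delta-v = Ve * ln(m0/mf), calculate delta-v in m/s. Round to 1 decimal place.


Step 1: Mass ratio m0/mf = 41209 / 15695 = 2.625613
Step 2: ln(2.625613) = 0.965314
Step 3: delta-v = 2167 * 0.965314 = 2091.8 m/s

2091.8


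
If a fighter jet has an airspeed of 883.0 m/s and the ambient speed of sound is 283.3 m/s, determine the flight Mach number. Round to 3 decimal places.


Step 1: M = V / a = 883.0 / 283.3
Step 2: M = 3.117

3.117


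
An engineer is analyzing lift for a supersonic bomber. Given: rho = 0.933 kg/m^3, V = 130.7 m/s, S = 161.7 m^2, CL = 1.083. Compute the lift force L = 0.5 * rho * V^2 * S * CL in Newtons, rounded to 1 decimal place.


Step 1: Calculate dynamic pressure q = 0.5 * 0.933 * 130.7^2 = 0.5 * 0.933 * 17082.49 = 7968.9816 Pa
Step 2: Multiply by wing area and lift coefficient: L = 7968.9816 * 161.7 * 1.083
Step 3: L = 1288584.3223 * 1.083 = 1395536.8 N

1395536.8


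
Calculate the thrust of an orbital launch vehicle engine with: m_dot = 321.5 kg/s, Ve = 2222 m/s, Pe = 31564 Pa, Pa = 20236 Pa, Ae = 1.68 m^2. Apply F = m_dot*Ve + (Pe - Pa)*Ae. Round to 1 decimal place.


Step 1: Momentum thrust = m_dot * Ve = 321.5 * 2222 = 714373.0 N
Step 2: Pressure thrust = (Pe - Pa) * Ae = (31564 - 20236) * 1.68 = 19031.04 N
Step 3: Total thrust F = 714373.0 + 19031.04 = 733404.0 N

733404.0


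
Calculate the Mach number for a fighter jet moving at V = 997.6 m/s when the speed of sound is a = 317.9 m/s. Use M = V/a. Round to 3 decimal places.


Step 1: M = V / a = 997.6 / 317.9
Step 2: M = 3.138

3.138


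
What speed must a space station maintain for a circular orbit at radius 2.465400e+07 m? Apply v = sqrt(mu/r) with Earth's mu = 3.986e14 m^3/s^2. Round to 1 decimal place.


Step 1: mu / r = 3.986e14 / 2.465400e+07 = 16167761.8236
Step 2: v = sqrt(16167761.8236) = 4020.9 m/s

4020.9


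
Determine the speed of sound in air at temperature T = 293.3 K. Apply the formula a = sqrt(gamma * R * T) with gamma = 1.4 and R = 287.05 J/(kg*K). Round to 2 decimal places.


Step 1: gamma * R * T = 1.4 * 287.05 * 293.3 = 117868.471
Step 2: a = sqrt(117868.471) = 343.32 m/s

343.32


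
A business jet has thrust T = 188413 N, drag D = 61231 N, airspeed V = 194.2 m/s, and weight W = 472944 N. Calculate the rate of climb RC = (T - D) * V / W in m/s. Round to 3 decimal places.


Step 1: Excess thrust = T - D = 188413 - 61231 = 127182 N
Step 2: Excess power = 127182 * 194.2 = 24698744.4 W
Step 3: RC = 24698744.4 / 472944 = 52.223 m/s

52.223


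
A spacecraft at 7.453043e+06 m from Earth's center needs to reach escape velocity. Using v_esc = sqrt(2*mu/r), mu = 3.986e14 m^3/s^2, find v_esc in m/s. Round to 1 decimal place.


Step 1: 2*mu/r = 2 * 3.986e14 / 7.453043e+06 = 106963021.6812
Step 2: v_esc = sqrt(106963021.6812) = 10342.3 m/s

10342.3


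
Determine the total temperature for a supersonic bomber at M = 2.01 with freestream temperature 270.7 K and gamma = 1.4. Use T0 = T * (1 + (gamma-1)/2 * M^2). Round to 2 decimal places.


Step 1: (gamma-1)/2 = 0.2
Step 2: M^2 = 4.0401
Step 3: 1 + 0.2 * 4.0401 = 1.80802
Step 4: T0 = 270.7 * 1.80802 = 489.43 K

489.43


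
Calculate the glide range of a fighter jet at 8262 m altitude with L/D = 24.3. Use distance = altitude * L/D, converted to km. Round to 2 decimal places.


Step 1: Glide distance = altitude * L/D = 8262 * 24.3 = 200766.6 m
Step 2: Convert to km: 200766.6 / 1000 = 200.77 km

200.77


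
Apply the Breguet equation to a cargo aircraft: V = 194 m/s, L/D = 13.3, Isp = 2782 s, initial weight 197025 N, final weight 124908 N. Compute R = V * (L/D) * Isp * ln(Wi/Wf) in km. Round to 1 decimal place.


Step 1: Coefficient = V * (L/D) * Isp = 194 * 13.3 * 2782 = 7178116.4 m
Step 2: Wi/Wf = 197025 / 124908 = 1.577361
Step 3: ln(1.577361) = 0.455753
Step 4: R = 7178116.4 * 0.455753 = 3271449.2 m = 3271.4 km

3271.4


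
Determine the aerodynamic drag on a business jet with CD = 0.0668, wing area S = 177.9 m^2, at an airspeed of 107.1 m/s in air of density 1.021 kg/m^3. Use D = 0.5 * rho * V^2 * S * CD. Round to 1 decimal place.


Step 1: Dynamic pressure q = 0.5 * 1.021 * 107.1^2 = 5855.6443 Pa
Step 2: Drag D = q * S * CD = 5855.6443 * 177.9 * 0.0668
Step 3: D = 69586.8 N

69586.8


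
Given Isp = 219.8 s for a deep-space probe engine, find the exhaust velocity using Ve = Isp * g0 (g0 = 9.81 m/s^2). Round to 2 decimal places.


Step 1: Ve = Isp * g0 = 219.8 * 9.81
Step 2: Ve = 2156.24 m/s

2156.24


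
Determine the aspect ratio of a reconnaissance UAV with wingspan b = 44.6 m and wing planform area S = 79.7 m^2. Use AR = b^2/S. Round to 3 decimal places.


Step 1: b^2 = 44.6^2 = 1989.16
Step 2: AR = 1989.16 / 79.7 = 24.958

24.958


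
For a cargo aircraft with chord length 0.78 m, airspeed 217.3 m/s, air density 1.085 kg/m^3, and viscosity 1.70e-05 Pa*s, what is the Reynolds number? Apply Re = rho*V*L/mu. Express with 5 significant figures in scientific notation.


Step 1: Numerator = rho * V * L = 1.085 * 217.3 * 0.78 = 183.90099
Step 2: Re = 183.90099 / 1.70e-05
Step 3: Re = 1.0818e+07

1.0818e+07


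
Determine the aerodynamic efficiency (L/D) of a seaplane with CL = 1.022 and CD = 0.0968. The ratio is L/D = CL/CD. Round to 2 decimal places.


Step 1: L/D = CL / CD = 1.022 / 0.0968
Step 2: L/D = 10.56

10.56


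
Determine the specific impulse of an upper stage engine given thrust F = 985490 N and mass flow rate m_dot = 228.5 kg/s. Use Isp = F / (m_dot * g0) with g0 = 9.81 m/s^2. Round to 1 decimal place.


Step 1: m_dot * g0 = 228.5 * 9.81 = 2241.59
Step 2: Isp = 985490 / 2241.59 = 439.6 s

439.6


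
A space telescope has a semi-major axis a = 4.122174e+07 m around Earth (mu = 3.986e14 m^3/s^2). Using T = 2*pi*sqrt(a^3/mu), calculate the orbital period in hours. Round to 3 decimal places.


Step 1: a^3 / mu = 7.004529e+22 / 3.986e14 = 1.757283e+08
Step 2: sqrt(1.757283e+08) = 13256.2545 s
Step 3: T = 2*pi * 13256.2545 = 83291.5 s
Step 4: T in hours = 83291.5 / 3600 = 23.137 hours

23.137


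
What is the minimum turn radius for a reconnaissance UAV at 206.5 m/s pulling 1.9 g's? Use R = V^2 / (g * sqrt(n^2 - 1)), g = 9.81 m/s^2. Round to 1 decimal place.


Step 1: V^2 = 206.5^2 = 42642.25
Step 2: n^2 - 1 = 1.9^2 - 1 = 2.61
Step 3: sqrt(2.61) = 1.615549
Step 4: R = 42642.25 / (9.81 * 1.615549) = 2690.6 m

2690.6


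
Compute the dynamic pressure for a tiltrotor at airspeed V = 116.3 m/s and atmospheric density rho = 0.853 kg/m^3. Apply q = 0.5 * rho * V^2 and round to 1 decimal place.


Step 1: V^2 = 116.3^2 = 13525.69
Step 2: q = 0.5 * 0.853 * 13525.69
Step 3: q = 5768.7 Pa

5768.7


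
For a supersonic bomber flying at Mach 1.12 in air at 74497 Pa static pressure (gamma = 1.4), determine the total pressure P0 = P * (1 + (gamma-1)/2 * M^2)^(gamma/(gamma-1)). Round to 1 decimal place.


Step 1: (gamma-1)/2 * M^2 = 0.2 * 1.2544 = 0.25088
Step 2: 1 + 0.25088 = 1.25088
Step 3: Exponent gamma/(gamma-1) = 3.5
Step 4: P0 = 74497 * 1.25088^3.5 = 163077.3 Pa

163077.3


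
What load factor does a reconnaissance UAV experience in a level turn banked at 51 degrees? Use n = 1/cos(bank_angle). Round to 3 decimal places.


Step 1: Convert 51 degrees to radians = 0.890118
Step 2: cos(51 deg) = 0.62932
Step 3: n = 1 / 0.62932 = 1.589

1.589


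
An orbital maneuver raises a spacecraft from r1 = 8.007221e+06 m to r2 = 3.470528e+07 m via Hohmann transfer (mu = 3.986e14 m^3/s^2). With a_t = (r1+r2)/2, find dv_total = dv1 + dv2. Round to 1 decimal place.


Step 1: Transfer semi-major axis a_t = (8.007221e+06 + 3.470528e+07) / 2 = 2.135625e+07 m
Step 2: v1 (circular at r1) = sqrt(mu/r1) = 7055.5 m/s
Step 3: v_t1 = sqrt(mu*(2/r1 - 1/a_t)) = 8994.21 m/s
Step 4: dv1 = |8994.21 - 7055.5| = 1938.71 m/s
Step 5: v2 (circular at r2) = 3388.99 m/s, v_t2 = 2075.15 m/s
Step 6: dv2 = |3388.99 - 2075.15| = 1313.85 m/s
Step 7: Total delta-v = 1938.71 + 1313.85 = 3252.6 m/s

3252.6


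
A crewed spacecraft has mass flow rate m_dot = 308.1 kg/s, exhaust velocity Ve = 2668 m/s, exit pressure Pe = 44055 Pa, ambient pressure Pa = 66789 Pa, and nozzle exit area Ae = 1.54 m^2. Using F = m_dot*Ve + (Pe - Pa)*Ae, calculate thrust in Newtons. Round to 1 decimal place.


Step 1: Momentum thrust = m_dot * Ve = 308.1 * 2668 = 822010.8 N
Step 2: Pressure thrust = (Pe - Pa) * Ae = (44055 - 66789) * 1.54 = -35010.36 N
Step 3: Total thrust F = 822010.8 + -35010.36 = 787000.4 N

787000.4


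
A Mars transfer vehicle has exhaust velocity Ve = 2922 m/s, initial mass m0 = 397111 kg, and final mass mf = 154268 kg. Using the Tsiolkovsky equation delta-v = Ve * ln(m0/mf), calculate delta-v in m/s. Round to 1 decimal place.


Step 1: Mass ratio m0/mf = 397111 / 154268 = 2.574163
Step 2: ln(2.574163) = 0.945524
Step 3: delta-v = 2922 * 0.945524 = 2762.8 m/s

2762.8


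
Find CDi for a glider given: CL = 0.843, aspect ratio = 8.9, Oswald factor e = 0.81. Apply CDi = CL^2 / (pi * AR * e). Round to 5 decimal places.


Step 1: CL^2 = 0.843^2 = 0.710649
Step 2: pi * AR * e = 3.14159 * 8.9 * 0.81 = 22.647741
Step 3: CDi = 0.710649 / 22.647741 = 0.03138

0.03138


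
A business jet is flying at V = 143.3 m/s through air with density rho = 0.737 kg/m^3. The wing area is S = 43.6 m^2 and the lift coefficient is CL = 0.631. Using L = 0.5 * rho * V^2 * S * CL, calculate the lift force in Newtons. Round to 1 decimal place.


Step 1: Calculate dynamic pressure q = 0.5 * 0.737 * 143.3^2 = 0.5 * 0.737 * 20534.89 = 7567.107 Pa
Step 2: Multiply by wing area and lift coefficient: L = 7567.107 * 43.6 * 0.631
Step 3: L = 329925.8637 * 0.631 = 208183.2 N

208183.2


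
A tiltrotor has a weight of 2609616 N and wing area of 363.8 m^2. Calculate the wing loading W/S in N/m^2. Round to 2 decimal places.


Step 1: Wing loading = W / S = 2609616 / 363.8
Step 2: Wing loading = 7173.22 N/m^2

7173.22


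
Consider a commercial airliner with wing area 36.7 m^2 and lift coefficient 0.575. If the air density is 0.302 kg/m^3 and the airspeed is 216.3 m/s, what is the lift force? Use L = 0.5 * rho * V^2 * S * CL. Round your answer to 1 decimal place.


Step 1: Calculate dynamic pressure q = 0.5 * 0.302 * 216.3^2 = 0.5 * 0.302 * 46785.69 = 7064.6392 Pa
Step 2: Multiply by wing area and lift coefficient: L = 7064.6392 * 36.7 * 0.575
Step 3: L = 259272.2583 * 0.575 = 149081.5 N

149081.5


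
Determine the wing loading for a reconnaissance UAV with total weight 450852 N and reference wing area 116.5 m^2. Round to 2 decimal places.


Step 1: Wing loading = W / S = 450852 / 116.5
Step 2: Wing loading = 3869.97 N/m^2

3869.97


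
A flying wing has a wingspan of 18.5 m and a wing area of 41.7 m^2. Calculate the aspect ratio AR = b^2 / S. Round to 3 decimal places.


Step 1: b^2 = 18.5^2 = 342.25
Step 2: AR = 342.25 / 41.7 = 8.207

8.207


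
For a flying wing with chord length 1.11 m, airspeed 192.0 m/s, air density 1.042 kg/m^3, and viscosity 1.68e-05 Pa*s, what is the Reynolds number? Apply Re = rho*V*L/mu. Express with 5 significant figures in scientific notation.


Step 1: Numerator = rho * V * L = 1.042 * 192.0 * 1.11 = 222.07104
Step 2: Re = 222.07104 / 1.68e-05
Step 3: Re = 1.3219e+07

1.3219e+07


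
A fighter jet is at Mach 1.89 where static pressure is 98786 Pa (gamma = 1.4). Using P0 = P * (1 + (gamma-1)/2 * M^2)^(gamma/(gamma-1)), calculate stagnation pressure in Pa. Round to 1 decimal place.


Step 1: (gamma-1)/2 * M^2 = 0.2 * 3.5721 = 0.71442
Step 2: 1 + 0.71442 = 1.71442
Step 3: Exponent gamma/(gamma-1) = 3.5
Step 4: P0 = 98786 * 1.71442^3.5 = 651787.0 Pa

651787.0


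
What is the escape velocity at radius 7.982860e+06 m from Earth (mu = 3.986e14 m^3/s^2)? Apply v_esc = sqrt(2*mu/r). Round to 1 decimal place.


Step 1: 2*mu/r = 2 * 3.986e14 / 7.982860e+06 = 99863958.5312
Step 2: v_esc = sqrt(99863958.5312) = 9993.2 m/s

9993.2


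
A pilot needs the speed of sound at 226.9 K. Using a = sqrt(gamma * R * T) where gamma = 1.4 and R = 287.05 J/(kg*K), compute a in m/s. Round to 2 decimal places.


Step 1: gamma * R * T = 1.4 * 287.05 * 226.9 = 91184.303
Step 2: a = sqrt(91184.303) = 301.97 m/s

301.97


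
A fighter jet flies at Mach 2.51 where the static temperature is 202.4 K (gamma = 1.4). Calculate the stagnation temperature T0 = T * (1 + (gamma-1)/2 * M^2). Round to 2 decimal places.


Step 1: (gamma-1)/2 = 0.2
Step 2: M^2 = 6.3001
Step 3: 1 + 0.2 * 6.3001 = 2.26002
Step 4: T0 = 202.4 * 2.26002 = 457.43 K

457.43


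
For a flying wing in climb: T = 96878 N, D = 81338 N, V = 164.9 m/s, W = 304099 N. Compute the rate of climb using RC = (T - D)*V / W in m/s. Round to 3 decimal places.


Step 1: Excess thrust = T - D = 96878 - 81338 = 15540 N
Step 2: Excess power = 15540 * 164.9 = 2562546.0 W
Step 3: RC = 2562546.0 / 304099 = 8.427 m/s

8.427


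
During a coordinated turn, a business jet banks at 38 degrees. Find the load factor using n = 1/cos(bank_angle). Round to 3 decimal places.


Step 1: Convert 38 degrees to radians = 0.663225
Step 2: cos(38 deg) = 0.788011
Step 3: n = 1 / 0.788011 = 1.269

1.269


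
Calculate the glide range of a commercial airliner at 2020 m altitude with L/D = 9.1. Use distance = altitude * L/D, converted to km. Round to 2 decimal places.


Step 1: Glide distance = altitude * L/D = 2020 * 9.1 = 18382.0 m
Step 2: Convert to km: 18382.0 / 1000 = 18.38 km

18.38


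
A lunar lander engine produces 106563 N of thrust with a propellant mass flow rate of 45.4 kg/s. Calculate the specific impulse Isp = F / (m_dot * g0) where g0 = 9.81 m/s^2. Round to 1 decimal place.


Step 1: m_dot * g0 = 45.4 * 9.81 = 445.37
Step 2: Isp = 106563 / 445.37 = 239.3 s

239.3


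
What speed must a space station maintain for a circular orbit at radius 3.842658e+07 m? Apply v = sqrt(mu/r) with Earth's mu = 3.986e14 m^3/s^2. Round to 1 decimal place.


Step 1: mu / r = 3.986e14 / 3.842658e+07 = 10373028.2528
Step 2: v = sqrt(10373028.2528) = 3220.7 m/s

3220.7


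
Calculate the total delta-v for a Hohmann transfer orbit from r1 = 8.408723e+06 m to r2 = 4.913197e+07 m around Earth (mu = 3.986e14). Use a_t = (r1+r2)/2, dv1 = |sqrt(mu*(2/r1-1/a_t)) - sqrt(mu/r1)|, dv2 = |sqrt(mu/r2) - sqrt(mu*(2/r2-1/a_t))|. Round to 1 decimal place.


Step 1: Transfer semi-major axis a_t = (8.408723e+06 + 4.913197e+07) / 2 = 2.877035e+07 m
Step 2: v1 (circular at r1) = sqrt(mu/r1) = 6884.99 m/s
Step 3: v_t1 = sqrt(mu*(2/r1 - 1/a_t)) = 8997.32 m/s
Step 4: dv1 = |8997.32 - 6884.99| = 2112.33 m/s
Step 5: v2 (circular at r2) = 2848.31 m/s, v_t2 = 1539.85 m/s
Step 6: dv2 = |2848.31 - 1539.85| = 1308.45 m/s
Step 7: Total delta-v = 2112.33 + 1308.45 = 3420.8 m/s

3420.8


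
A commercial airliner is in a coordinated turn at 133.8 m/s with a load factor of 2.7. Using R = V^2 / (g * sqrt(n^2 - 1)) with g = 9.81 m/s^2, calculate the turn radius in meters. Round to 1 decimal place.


Step 1: V^2 = 133.8^2 = 17902.44
Step 2: n^2 - 1 = 2.7^2 - 1 = 6.29
Step 3: sqrt(6.29) = 2.507987
Step 4: R = 17902.44 / (9.81 * 2.507987) = 727.6 m

727.6


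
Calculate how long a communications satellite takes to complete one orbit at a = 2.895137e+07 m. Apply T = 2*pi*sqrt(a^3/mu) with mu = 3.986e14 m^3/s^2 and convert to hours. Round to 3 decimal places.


Step 1: a^3 / mu = 2.426651e+22 / 3.986e14 = 6.087936e+07
Step 2: sqrt(6.087936e+07) = 7802.5225 s
Step 3: T = 2*pi * 7802.5225 = 49024.7 s
Step 4: T in hours = 49024.7 / 3600 = 13.618 hours

13.618


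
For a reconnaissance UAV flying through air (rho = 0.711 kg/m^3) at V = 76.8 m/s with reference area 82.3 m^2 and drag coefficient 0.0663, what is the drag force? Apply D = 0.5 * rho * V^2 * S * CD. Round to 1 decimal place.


Step 1: Dynamic pressure q = 0.5 * 0.711 * 76.8^2 = 2096.8243 Pa
Step 2: Drag D = q * S * CD = 2096.8243 * 82.3 * 0.0663
Step 3: D = 11441.3 N

11441.3


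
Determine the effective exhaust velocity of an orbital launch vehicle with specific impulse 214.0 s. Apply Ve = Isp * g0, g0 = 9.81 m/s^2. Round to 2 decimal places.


Step 1: Ve = Isp * g0 = 214.0 * 9.81
Step 2: Ve = 2099.34 m/s

2099.34


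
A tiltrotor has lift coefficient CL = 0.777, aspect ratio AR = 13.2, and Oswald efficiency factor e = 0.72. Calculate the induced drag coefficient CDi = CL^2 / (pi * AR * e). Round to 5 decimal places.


Step 1: CL^2 = 0.777^2 = 0.603729
Step 2: pi * AR * e = 3.14159 * 13.2 * 0.72 = 29.857697
Step 3: CDi = 0.603729 / 29.857697 = 0.02022

0.02022


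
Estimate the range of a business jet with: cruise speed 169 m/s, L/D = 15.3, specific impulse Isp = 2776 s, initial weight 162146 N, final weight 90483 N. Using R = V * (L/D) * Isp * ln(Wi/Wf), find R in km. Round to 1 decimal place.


Step 1: Coefficient = V * (L/D) * Isp = 169 * 15.3 * 2776 = 7177903.2 m
Step 2: Wi/Wf = 162146 / 90483 = 1.792005
Step 3: ln(1.792005) = 0.583335
Step 4: R = 7177903.2 * 0.583335 = 4187123.4 m = 4187.1 km

4187.1


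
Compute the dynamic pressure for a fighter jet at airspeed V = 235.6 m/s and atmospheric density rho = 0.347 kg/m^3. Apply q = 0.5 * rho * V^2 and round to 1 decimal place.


Step 1: V^2 = 235.6^2 = 55507.36
Step 2: q = 0.5 * 0.347 * 55507.36
Step 3: q = 9630.5 Pa

9630.5


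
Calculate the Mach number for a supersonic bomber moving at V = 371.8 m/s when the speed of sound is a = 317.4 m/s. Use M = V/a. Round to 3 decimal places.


Step 1: M = V / a = 371.8 / 317.4
Step 2: M = 1.171

1.171


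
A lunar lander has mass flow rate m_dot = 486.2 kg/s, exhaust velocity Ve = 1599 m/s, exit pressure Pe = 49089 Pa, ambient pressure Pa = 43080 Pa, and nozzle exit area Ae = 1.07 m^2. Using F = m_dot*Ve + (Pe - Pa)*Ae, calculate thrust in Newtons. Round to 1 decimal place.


Step 1: Momentum thrust = m_dot * Ve = 486.2 * 1599 = 777433.8 N
Step 2: Pressure thrust = (Pe - Pa) * Ae = (49089 - 43080) * 1.07 = 6429.63 N
Step 3: Total thrust F = 777433.8 + 6429.63 = 783863.4 N

783863.4


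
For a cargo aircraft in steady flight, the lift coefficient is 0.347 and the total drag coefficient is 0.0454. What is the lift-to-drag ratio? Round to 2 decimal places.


Step 1: L/D = CL / CD = 0.347 / 0.0454
Step 2: L/D = 7.64

7.64


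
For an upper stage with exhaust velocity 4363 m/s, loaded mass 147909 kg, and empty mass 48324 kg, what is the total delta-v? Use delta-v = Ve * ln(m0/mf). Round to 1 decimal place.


Step 1: Mass ratio m0/mf = 147909 / 48324 = 3.060777
Step 2: ln(3.060777) = 1.118669
Step 3: delta-v = 4363 * 1.118669 = 4880.8 m/s

4880.8


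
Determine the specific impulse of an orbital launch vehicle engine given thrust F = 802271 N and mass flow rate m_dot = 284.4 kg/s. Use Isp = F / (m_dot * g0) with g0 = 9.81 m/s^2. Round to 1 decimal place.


Step 1: m_dot * g0 = 284.4 * 9.81 = 2789.96
Step 2: Isp = 802271 / 2789.96 = 287.6 s

287.6


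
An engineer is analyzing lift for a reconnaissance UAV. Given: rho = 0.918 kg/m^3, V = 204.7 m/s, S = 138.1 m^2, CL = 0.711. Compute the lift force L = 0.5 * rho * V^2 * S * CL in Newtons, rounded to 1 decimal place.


Step 1: Calculate dynamic pressure q = 0.5 * 0.918 * 204.7^2 = 0.5 * 0.918 * 41902.09 = 19233.0593 Pa
Step 2: Multiply by wing area and lift coefficient: L = 19233.0593 * 138.1 * 0.711
Step 3: L = 2656085.4907 * 0.711 = 1888476.8 N

1888476.8


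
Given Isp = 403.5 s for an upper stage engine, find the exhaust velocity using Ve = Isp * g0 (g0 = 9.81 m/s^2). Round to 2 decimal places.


Step 1: Ve = Isp * g0 = 403.5 * 9.81
Step 2: Ve = 3958.34 m/s

3958.34


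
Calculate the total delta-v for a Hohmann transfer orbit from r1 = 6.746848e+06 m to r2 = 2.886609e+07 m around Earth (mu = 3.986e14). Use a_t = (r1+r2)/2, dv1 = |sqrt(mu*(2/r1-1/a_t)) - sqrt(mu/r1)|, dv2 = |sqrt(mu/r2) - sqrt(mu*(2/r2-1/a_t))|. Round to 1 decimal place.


Step 1: Transfer semi-major axis a_t = (6.746848e+06 + 2.886609e+07) / 2 = 1.780647e+07 m
Step 2: v1 (circular at r1) = sqrt(mu/r1) = 7686.32 m/s
Step 3: v_t1 = sqrt(mu*(2/r1 - 1/a_t)) = 9786.41 m/s
Step 4: dv1 = |9786.41 - 7686.32| = 2100.09 m/s
Step 5: v2 (circular at r2) = 3715.99 m/s, v_t2 = 2287.37 m/s
Step 6: dv2 = |3715.99 - 2287.37| = 1428.62 m/s
Step 7: Total delta-v = 2100.09 + 1428.62 = 3528.7 m/s

3528.7


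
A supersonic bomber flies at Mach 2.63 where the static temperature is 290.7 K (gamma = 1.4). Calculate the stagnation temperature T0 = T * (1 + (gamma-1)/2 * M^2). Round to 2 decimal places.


Step 1: (gamma-1)/2 = 0.2
Step 2: M^2 = 6.9169
Step 3: 1 + 0.2 * 6.9169 = 2.38338
Step 4: T0 = 290.7 * 2.38338 = 692.85 K

692.85


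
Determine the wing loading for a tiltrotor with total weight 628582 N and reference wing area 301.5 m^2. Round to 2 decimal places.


Step 1: Wing loading = W / S = 628582 / 301.5
Step 2: Wing loading = 2084.85 N/m^2

2084.85


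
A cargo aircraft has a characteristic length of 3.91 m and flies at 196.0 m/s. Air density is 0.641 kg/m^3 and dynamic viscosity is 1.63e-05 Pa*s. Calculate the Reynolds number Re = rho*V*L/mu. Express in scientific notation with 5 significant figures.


Step 1: Numerator = rho * V * L = 0.641 * 196.0 * 3.91 = 491.23676
Step 2: Re = 491.23676 / 1.63e-05
Step 3: Re = 3.0137e+07

3.0137e+07


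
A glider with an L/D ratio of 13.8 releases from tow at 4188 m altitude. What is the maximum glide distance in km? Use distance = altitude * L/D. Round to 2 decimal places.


Step 1: Glide distance = altitude * L/D = 4188 * 13.8 = 57794.4 m
Step 2: Convert to km: 57794.4 / 1000 = 57.79 km

57.79


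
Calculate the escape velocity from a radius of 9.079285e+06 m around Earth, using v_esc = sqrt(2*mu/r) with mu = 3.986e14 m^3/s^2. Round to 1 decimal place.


Step 1: 2*mu/r = 2 * 3.986e14 / 9.079285e+06 = 87804270.931
Step 2: v_esc = sqrt(87804270.931) = 9370.4 m/s

9370.4


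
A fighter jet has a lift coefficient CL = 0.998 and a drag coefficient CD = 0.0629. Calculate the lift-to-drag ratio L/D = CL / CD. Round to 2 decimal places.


Step 1: L/D = CL / CD = 0.998 / 0.0629
Step 2: L/D = 15.87

15.87


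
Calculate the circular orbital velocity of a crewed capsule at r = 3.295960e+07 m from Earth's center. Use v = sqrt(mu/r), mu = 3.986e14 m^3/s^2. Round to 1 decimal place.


Step 1: mu / r = 3.986e14 / 3.295960e+07 = 12093593.3689
Step 2: v = sqrt(12093593.3689) = 3477.6 m/s

3477.6


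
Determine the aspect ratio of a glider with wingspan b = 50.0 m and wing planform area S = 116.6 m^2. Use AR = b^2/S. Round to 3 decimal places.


Step 1: b^2 = 50.0^2 = 2500.0
Step 2: AR = 2500.0 / 116.6 = 21.441

21.441


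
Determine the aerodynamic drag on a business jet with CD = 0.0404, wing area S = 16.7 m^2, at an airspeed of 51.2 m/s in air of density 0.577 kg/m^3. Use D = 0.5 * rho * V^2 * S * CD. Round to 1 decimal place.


Step 1: Dynamic pressure q = 0.5 * 0.577 * 51.2^2 = 756.2854 Pa
Step 2: Drag D = q * S * CD = 756.2854 * 16.7 * 0.0404
Step 3: D = 510.3 N

510.3


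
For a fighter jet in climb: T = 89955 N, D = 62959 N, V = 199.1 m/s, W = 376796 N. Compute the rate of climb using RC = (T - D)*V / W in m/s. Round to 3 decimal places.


Step 1: Excess thrust = T - D = 89955 - 62959 = 26996 N
Step 2: Excess power = 26996 * 199.1 = 5374903.6 W
Step 3: RC = 5374903.6 / 376796 = 14.265 m/s

14.265


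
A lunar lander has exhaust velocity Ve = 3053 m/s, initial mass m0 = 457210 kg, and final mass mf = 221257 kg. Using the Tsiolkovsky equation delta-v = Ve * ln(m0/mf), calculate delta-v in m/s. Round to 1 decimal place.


Step 1: Mass ratio m0/mf = 457210 / 221257 = 2.06642
Step 2: ln(2.06642) = 0.725818
Step 3: delta-v = 3053 * 0.725818 = 2215.9 m/s

2215.9


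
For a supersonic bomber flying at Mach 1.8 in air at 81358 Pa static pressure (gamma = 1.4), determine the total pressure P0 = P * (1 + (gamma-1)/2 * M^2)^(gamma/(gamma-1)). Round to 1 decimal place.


Step 1: (gamma-1)/2 * M^2 = 0.2 * 3.24 = 0.648
Step 2: 1 + 0.648 = 1.648
Step 3: Exponent gamma/(gamma-1) = 3.5
Step 4: P0 = 81358 * 1.648^3.5 = 467466.5 Pa

467466.5


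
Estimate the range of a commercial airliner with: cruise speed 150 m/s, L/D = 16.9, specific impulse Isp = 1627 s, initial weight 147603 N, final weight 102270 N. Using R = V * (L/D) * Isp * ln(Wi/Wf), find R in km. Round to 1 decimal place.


Step 1: Coefficient = V * (L/D) * Isp = 150 * 16.9 * 1627 = 4124445.0 m
Step 2: Wi/Wf = 147603 / 102270 = 1.443268
Step 3: ln(1.443268) = 0.36691
Step 4: R = 4124445.0 * 0.36691 = 1513299.5 m = 1513.3 km

1513.3


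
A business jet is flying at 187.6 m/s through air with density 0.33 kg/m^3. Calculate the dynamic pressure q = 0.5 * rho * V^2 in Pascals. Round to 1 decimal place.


Step 1: V^2 = 187.6^2 = 35193.76
Step 2: q = 0.5 * 0.33 * 35193.76
Step 3: q = 5807.0 Pa

5807.0
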